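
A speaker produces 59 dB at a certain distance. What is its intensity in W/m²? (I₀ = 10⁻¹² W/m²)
I = I₀·10^(β/10) = 7.94 × 10⁻⁷ W/m²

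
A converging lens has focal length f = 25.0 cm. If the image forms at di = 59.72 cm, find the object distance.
1/do = 1/f − 1/di → do = 43 cm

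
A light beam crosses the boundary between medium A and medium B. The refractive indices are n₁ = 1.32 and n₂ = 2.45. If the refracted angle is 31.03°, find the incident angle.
sin θ₁ = (n₂/n₁)·sin θ₂ → θ₁ = 73.09°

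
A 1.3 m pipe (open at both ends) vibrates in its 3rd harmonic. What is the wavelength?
λₙ = 2L/n = 0.8667 m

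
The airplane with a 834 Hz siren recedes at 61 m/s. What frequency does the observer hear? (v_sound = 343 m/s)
f_obs = f·v/(v + v_s) = 708.1 Hz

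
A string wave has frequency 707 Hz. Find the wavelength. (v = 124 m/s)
λ = v/f = 0.1754 m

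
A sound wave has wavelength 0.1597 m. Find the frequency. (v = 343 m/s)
f = v/λ = 2148 Hz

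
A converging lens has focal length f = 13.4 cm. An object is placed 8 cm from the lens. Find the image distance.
1/di = 1/f − 1/do → di = -19.85 cm (virtual image)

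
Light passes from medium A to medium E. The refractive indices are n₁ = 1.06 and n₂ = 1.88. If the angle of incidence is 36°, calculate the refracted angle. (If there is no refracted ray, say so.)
sin θ₂ = (n₁/n₂)·sin θ₁ = 0.3314 → θ₂ = 19.35°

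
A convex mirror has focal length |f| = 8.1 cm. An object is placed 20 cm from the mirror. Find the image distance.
f = −8.1 cm (convex); 1/di = 1/f − 1/do → di = -5.765 cm (virtual image, behind mirror)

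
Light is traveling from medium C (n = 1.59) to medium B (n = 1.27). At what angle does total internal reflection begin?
θc = arcsin(n₂/n₁) = 53.01°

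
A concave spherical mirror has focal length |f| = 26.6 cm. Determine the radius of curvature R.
R = 2|f| = 53.2 cm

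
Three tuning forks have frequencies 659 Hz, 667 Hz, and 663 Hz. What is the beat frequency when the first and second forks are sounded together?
8 Hz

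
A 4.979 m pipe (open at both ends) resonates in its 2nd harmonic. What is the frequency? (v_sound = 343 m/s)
fₙ = nv/(2L) = 68.89 Hz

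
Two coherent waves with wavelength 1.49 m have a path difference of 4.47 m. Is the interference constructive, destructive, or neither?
constructive — path difference = 3λ, a whole number of wavelengths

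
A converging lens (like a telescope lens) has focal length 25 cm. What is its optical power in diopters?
P = 1/f = 4 D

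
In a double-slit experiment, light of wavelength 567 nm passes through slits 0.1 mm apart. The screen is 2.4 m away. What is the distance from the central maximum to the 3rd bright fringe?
y = mλL/d = 40.82 mm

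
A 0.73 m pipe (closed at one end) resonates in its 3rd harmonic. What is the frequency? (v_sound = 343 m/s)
fₙ = nv/(4L) = 352.4 Hz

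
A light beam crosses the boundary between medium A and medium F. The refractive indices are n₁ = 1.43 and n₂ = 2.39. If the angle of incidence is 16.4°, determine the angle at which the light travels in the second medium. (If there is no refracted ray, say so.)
sin θ₂ = (n₁/n₂)·sin θ₁ = 0.1689 → θ₂ = 9.726°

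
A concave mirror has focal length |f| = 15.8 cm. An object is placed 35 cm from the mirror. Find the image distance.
f = +15.8 cm (concave); 1/di = 1/f − 1/do → di = 28.8 cm (real image, in front of mirror)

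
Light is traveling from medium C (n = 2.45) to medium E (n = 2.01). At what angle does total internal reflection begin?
θc = arcsin(n₂/n₁) = 55.13°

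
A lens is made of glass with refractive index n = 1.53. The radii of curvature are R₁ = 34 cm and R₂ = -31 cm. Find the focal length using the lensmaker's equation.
1/f = (n − 1)(1/R₁ − 1/R₂) → f = 30.6 cm (converging lens)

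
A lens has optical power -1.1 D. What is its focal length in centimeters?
f = 1/P = -90.91 cm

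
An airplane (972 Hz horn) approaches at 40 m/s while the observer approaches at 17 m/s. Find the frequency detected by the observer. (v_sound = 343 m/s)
f_obs = f·(v + v_o)/(v − v_s) = 1155 Hz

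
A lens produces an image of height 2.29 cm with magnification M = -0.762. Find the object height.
ho = |hi|/|M| = 3.005 cm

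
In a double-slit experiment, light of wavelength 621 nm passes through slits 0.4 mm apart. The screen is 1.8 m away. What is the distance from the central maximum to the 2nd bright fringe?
y = mλL/d = 5.589 mm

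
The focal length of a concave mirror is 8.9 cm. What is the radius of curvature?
R = 2|f| = 17.8 cm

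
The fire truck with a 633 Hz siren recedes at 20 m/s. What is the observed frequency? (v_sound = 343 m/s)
f_obs = f·v/(v + v_s) = 598.1 Hz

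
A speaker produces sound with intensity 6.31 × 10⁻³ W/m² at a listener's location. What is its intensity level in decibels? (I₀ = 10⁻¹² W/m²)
β = 10·log₁₀(I/I₀) = 98 dB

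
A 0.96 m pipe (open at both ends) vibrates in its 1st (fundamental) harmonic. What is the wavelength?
λₙ = 2L/n = 1.92 m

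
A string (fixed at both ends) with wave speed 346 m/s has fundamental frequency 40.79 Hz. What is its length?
L = v/(2f₁) = 4.241 m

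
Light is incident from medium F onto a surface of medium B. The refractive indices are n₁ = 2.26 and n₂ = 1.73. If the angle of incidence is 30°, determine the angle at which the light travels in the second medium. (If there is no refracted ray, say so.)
sin θ₂ = (n₁/n₂)·sin θ₁ = 0.6532 → θ₂ = 40.78°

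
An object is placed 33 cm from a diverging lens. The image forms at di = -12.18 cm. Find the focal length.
1/f = 1/do + 1/di → f = -19.31 cm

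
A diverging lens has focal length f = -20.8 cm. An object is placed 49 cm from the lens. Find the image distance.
1/di = 1/f − 1/do → di = -14.6 cm (virtual image)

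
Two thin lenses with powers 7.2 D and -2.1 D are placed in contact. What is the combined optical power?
P_total = P₁ + P₂ = 5.1 D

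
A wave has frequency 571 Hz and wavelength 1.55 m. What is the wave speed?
v = fλ = 885.1 m/s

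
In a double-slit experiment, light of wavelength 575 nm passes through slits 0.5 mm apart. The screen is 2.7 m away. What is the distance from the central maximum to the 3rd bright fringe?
y = mλL/d = 9.315 mm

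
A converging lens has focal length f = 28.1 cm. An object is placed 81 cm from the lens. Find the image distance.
1/di = 1/f − 1/do → di = 43.03 cm (real image)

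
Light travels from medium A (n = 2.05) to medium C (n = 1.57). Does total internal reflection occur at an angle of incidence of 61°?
θc = arcsin(n₂/n₁) = 49.98°; 61° > θc, so yes — total internal reflection.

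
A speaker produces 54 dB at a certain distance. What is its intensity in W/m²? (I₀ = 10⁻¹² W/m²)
I = I₀·10^(β/10) = 2.51 × 10⁻⁷ W/m²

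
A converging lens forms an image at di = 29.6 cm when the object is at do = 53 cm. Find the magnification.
M = −di/do = -0.5585 (inverted image)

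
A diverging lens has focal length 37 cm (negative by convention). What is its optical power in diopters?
P = 1/f = -2.703 D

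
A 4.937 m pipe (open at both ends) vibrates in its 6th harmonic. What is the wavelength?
λₙ = 2L/n = 1.646 m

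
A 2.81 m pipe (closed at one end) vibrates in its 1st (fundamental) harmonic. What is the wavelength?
λₙ = 4L/n = 11.24 m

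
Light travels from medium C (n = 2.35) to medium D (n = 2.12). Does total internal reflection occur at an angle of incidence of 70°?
θc = arcsin(n₂/n₁) = 64.44°; 70° > θc, so yes — total internal reflection.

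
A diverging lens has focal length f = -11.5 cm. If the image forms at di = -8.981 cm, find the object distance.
1/do = 1/f − 1/di → do = 41 cm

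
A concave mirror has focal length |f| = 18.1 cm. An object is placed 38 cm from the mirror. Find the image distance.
f = +18.1 cm (concave); 1/di = 1/f − 1/do → di = 34.56 cm (real image, in front of mirror)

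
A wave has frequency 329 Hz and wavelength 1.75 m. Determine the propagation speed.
v = fλ = 575.8 m/s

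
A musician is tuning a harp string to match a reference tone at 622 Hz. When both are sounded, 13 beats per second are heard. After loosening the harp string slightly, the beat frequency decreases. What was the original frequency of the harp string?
635 Hz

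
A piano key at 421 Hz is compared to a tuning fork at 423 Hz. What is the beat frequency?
2 Hz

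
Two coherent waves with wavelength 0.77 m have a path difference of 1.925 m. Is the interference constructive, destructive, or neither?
destructive — path difference = 2.5λ, an odd multiple of λ/2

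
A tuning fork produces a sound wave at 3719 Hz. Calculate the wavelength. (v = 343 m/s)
λ = v/f = 0.09223 m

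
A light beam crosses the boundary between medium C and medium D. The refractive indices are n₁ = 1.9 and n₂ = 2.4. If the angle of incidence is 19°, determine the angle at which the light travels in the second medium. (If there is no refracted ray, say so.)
sin θ₂ = (n₁/n₂)·sin θ₁ = 0.2577 → θ₂ = 14.94°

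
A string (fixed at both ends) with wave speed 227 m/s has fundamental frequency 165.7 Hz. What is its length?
L = v/(2f₁) = 0.685 m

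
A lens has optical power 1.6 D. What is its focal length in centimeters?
f = 1/P = 62.5 cm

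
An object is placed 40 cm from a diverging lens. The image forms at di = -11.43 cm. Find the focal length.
1/f = 1/do + 1/di → f = -16 cm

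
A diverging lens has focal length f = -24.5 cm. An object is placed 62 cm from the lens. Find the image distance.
1/di = 1/f − 1/do → di = -17.56 cm (virtual image)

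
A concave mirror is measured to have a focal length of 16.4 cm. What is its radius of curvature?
R = 2|f| = 32.8 cm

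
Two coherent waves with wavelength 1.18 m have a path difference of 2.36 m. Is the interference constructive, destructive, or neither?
constructive — path difference = 2λ, a whole number of wavelengths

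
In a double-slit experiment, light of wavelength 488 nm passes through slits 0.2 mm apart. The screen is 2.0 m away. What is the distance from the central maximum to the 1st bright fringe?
y = mλL/d = 4.88 mm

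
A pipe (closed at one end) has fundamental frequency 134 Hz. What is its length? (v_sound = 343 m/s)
L = v/(4f₁) = 0.6399 m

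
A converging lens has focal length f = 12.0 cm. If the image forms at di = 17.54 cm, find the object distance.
1/do = 1/f − 1/di → do = 37.99 cm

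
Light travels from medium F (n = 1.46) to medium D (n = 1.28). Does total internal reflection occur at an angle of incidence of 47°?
θc = arcsin(n₂/n₁) = 61.25°; 47° < θc, so no — the ray refracts.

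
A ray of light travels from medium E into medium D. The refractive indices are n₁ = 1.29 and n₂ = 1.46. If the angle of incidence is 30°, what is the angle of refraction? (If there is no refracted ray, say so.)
sin θ₂ = (n₁/n₂)·sin θ₁ = 0.4418 → θ₂ = 26.22°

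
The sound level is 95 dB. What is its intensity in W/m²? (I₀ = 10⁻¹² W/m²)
I = I₀·10^(β/10) = 3.16 × 10⁻³ W/m²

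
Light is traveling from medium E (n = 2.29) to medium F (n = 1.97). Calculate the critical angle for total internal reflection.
θc = arcsin(n₂/n₁) = 59.35°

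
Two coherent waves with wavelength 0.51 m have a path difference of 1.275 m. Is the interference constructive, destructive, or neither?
destructive — path difference = 2.5λ, an odd multiple of λ/2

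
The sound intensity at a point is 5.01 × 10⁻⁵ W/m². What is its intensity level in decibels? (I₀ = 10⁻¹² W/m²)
β = 10·log₁₀(I/I₀) = 77 dB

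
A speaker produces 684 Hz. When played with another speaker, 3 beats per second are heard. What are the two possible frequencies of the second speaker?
f₂ = 684 ± 3 Hz → 687 Hz or 681 Hz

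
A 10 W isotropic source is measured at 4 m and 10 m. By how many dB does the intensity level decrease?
Δβ = 20·log₁₀(r₂/r₁) = 7.959 dB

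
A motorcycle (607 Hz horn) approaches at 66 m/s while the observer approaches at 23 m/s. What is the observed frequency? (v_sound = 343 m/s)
f_obs = f·(v + v_o)/(v − v_s) = 802 Hz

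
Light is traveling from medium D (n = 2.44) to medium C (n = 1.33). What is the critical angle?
θc = arcsin(n₂/n₁) = 33.03°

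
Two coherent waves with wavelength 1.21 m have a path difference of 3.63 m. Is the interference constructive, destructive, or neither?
constructive — path difference = 3λ, a whole number of wavelengths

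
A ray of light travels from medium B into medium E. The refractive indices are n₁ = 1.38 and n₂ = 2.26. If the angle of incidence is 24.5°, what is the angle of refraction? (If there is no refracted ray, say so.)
sin θ₂ = (n₁/n₂)·sin θ₁ = 0.2532 → θ₂ = 14.67°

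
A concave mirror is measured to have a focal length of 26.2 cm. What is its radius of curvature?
R = 2|f| = 52.4 cm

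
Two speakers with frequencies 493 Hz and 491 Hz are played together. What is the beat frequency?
2 Hz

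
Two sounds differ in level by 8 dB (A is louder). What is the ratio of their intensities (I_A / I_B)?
I_A/I_B = 10^(Δβ/10) = 6.31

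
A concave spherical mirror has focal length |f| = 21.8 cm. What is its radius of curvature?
R = 2|f| = 43.6 cm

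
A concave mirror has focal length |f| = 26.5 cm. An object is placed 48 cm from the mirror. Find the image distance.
f = +26.5 cm (concave); 1/di = 1/f − 1/do → di = 59.16 cm (real image, in front of mirror)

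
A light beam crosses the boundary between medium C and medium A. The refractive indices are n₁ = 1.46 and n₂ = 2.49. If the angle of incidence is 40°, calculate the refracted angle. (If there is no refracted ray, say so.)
sin θ₂ = (n₁/n₂)·sin θ₁ = 0.3769 → θ₂ = 22.14°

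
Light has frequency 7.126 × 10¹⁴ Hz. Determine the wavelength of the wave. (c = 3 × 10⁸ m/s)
λ = c/f = 421 nm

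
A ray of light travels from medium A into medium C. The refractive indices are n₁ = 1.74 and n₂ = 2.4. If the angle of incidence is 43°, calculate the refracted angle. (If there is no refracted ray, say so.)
sin θ₂ = (n₁/n₂)·sin θ₁ = 0.4944 → θ₂ = 29.63°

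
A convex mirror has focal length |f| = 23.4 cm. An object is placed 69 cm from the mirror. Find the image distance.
f = −23.4 cm (convex); 1/di = 1/f − 1/do → di = -17.47 cm (virtual image, behind mirror)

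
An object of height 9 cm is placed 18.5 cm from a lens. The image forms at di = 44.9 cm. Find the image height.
hi = (-di/do) × ho = -21.84 cm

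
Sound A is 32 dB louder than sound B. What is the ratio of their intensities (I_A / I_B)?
I_A/I_B = 10^(Δβ/10) = 1585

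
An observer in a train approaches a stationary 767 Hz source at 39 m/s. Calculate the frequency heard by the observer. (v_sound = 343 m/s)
f_obs = f·(v + v_o)/v = 854.2 Hz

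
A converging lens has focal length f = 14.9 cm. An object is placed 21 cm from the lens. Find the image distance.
1/di = 1/f − 1/do → di = 51.3 cm (real image)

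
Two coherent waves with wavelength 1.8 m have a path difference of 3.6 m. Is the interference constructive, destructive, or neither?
constructive — path difference = 2λ, a whole number of wavelengths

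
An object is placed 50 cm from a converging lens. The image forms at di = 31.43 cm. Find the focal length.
1/f = 1/do + 1/di → f = 19.3 cm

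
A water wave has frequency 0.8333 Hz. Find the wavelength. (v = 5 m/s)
λ = v/f = 6 m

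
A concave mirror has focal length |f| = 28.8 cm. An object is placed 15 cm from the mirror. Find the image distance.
f = +28.8 cm (concave); 1/di = 1/f − 1/do → di = -31.3 cm (virtual image, behind mirror)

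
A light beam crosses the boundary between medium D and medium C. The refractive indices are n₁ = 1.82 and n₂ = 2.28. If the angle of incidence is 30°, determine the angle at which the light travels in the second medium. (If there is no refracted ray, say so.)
sin θ₂ = (n₁/n₂)·sin θ₁ = 0.3991 → θ₂ = 23.52°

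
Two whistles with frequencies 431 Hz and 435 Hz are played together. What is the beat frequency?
4 Hz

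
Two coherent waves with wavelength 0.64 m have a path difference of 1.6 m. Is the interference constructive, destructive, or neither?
destructive — path difference = 2.5λ, an odd multiple of λ/2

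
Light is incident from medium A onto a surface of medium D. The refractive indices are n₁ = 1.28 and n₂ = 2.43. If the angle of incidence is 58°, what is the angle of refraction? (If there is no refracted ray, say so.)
sin θ₂ = (n₁/n₂)·sin θ₁ = 0.4467 → θ₂ = 26.53°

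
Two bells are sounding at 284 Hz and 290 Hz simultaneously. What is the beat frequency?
6 Hz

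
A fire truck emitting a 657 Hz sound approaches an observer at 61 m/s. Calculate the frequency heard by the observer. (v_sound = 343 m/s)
f_obs = f·v/(v − v_s) = 799.1 Hz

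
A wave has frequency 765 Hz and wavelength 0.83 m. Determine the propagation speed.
v = fλ = 634.9 m/s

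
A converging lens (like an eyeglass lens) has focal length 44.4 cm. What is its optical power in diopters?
P = 1/f = 2.252 D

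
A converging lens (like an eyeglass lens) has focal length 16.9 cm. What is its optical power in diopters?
P = 1/f = 5.917 D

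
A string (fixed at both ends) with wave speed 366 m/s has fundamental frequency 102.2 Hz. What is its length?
L = v/(2f₁) = 1.791 m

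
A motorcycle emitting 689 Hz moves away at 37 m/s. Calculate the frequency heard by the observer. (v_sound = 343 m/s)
f_obs = f·v/(v + v_s) = 621.9 Hz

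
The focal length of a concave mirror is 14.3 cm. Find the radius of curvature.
R = 2|f| = 28.6 cm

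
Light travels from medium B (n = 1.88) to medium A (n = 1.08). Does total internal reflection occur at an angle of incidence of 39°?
θc = arcsin(n₂/n₁) = 35.06°; 39° > θc, so yes — total internal reflection.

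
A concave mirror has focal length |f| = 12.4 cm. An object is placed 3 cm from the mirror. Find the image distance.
f = +12.4 cm (concave); 1/di = 1/f − 1/do → di = -3.957 cm (virtual image, behind mirror)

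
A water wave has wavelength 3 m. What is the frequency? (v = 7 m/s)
f = v/λ = 2.333 Hz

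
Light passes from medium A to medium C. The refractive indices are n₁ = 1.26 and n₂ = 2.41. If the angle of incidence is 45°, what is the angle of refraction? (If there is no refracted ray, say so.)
sin θ₂ = (n₁/n₂)·sin θ₁ = 0.3697 → θ₂ = 21.7°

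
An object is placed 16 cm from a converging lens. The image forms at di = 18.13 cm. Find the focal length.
1/f = 1/do + 1/di → f = 8.499 cm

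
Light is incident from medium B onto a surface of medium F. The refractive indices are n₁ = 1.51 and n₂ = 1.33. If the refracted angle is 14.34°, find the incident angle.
sin θ₁ = (n₂/n₁)·sin θ₂ → θ₁ = 12.6°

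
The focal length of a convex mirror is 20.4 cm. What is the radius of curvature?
R = 2|f| = 40.8 cm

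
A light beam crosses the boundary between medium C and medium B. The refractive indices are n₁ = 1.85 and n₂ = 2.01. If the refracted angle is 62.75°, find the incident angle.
sin θ₁ = (n₂/n₁)·sin θ₂ → θ₁ = 75°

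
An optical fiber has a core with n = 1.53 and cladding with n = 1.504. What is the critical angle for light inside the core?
θc = arcsin(n_cladding/n_core) = 79.42°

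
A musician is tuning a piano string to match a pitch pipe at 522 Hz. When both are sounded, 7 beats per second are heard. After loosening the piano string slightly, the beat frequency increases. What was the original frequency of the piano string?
515 Hz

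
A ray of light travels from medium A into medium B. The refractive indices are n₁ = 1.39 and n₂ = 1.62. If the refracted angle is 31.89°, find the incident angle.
sin θ₁ = (n₂/n₁)·sin θ₂ → θ₁ = 38°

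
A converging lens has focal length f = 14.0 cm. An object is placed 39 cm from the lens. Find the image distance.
1/di = 1/f − 1/do → di = 21.84 cm (real image)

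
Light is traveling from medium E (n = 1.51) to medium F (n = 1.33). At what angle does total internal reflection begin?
θc = arcsin(n₂/n₁) = 61.74°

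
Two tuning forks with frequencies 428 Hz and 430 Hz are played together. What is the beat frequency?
2 Hz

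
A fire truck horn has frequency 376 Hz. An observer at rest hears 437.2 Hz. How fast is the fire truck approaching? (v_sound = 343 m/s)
v_s = v·(1 − f/f_obs) = 48.01 m/s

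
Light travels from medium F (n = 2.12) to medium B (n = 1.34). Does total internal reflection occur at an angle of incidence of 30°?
θc = arcsin(n₂/n₁) = 39.2°; 30° < θc, so no — the ray refracts.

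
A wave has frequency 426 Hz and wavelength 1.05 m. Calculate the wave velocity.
v = fλ = 447.3 m/s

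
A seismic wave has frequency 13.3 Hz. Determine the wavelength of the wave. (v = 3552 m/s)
λ = v/f = 267.1 m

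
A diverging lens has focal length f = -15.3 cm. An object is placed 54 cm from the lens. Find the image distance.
1/di = 1/f − 1/do → di = -11.92 cm (virtual image)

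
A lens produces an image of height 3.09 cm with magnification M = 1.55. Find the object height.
ho = |hi|/|M| = 1.994 cm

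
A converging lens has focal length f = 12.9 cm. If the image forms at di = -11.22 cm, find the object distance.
1/do = 1/f − 1/di → do = 6.001 cm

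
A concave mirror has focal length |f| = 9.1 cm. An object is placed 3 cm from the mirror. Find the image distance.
f = +9.1 cm (concave); 1/di = 1/f − 1/do → di = -4.475 cm (virtual image, behind mirror)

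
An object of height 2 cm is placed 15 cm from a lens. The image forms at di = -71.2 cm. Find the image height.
hi = (-di/do) × ho = 9.493 cm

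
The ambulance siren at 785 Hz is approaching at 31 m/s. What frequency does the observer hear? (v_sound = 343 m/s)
f_obs = f·v/(v − v_s) = 863 Hz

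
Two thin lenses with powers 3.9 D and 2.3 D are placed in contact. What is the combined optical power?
P_total = P₁ + P₂ = 6.2 D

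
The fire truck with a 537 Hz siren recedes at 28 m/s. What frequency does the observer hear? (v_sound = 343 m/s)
f_obs = f·v/(v + v_s) = 496.5 Hz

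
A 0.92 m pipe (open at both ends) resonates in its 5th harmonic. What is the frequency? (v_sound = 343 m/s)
fₙ = nv/(2L) = 932.1 Hz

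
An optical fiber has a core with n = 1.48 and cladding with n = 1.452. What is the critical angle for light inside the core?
θc = arcsin(n_cladding/n_core) = 78.84°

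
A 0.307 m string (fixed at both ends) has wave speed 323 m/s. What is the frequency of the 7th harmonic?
fₙ = nv/(2L) = 3682 Hz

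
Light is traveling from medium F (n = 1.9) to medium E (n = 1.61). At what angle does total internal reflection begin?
θc = arcsin(n₂/n₁) = 57.93°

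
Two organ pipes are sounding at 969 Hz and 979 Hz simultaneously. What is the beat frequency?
10 Hz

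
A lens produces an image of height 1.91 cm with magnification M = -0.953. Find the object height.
ho = |hi|/|M| = 2.004 cm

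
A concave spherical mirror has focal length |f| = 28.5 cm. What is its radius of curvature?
R = 2|f| = 57 cm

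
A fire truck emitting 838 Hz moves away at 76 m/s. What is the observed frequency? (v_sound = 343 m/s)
f_obs = f·v/(v + v_s) = 686 Hz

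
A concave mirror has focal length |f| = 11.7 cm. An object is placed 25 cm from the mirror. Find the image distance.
f = +11.7 cm (concave); 1/di = 1/f − 1/do → di = 21.99 cm (real image, in front of mirror)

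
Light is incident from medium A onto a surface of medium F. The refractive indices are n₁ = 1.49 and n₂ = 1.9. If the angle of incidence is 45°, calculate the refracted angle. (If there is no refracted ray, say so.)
sin θ₂ = (n₁/n₂)·sin θ₁ = 0.5545 → θ₂ = 33.68°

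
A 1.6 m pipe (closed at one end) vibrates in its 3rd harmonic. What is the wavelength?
λₙ = 4L/n = 2.133 m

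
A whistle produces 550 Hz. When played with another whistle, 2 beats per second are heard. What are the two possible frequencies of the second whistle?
f₂ = 550 ± 2 Hz → 552 Hz or 548 Hz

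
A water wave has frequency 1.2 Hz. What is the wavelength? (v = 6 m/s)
λ = v/f = 5 m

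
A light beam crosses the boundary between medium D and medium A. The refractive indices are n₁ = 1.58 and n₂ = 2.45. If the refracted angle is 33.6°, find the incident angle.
sin θ₁ = (n₂/n₁)·sin θ₂ → θ₁ = 59.1°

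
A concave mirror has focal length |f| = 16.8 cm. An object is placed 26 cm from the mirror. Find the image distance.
f = +16.8 cm (concave); 1/di = 1/f − 1/do → di = 47.48 cm (real image, in front of mirror)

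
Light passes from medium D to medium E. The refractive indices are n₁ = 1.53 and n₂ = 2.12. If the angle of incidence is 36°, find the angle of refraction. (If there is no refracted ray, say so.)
sin θ₂ = (n₁/n₂)·sin θ₁ = 0.4242 → θ₂ = 25.1°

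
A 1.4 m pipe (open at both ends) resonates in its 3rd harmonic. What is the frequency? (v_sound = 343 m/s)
fₙ = nv/(2L) = 367.5 Hz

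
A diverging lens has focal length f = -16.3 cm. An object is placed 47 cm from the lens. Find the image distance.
1/di = 1/f − 1/do → di = -12.1 cm (virtual image)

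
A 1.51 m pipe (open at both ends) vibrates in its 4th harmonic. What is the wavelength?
λₙ = 2L/n = 0.755 m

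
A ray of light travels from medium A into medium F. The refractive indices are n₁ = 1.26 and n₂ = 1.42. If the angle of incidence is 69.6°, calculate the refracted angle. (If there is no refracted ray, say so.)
sin θ₂ = (n₁/n₂)·sin θ₁ = 0.8317 → θ₂ = 56.27°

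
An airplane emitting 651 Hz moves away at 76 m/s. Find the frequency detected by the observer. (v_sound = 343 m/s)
f_obs = f·v/(v + v_s) = 532.9 Hz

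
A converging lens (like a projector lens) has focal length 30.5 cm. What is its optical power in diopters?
P = 1/f = 3.279 D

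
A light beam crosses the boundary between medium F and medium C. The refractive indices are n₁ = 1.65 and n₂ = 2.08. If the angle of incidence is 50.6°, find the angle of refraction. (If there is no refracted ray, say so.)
sin θ₂ = (n₁/n₂)·sin θ₁ = 0.613 → θ₂ = 37.81°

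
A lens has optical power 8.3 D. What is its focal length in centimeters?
f = 1/P = 12.05 cm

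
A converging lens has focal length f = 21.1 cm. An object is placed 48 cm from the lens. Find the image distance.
1/di = 1/f − 1/do → di = 37.65 cm (real image)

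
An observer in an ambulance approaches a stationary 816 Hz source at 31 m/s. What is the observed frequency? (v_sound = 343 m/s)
f_obs = f·(v + v_o)/v = 889.7 Hz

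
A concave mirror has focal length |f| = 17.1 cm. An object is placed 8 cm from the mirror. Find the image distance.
f = +17.1 cm (concave); 1/di = 1/f − 1/do → di = -15.03 cm (virtual image, behind mirror)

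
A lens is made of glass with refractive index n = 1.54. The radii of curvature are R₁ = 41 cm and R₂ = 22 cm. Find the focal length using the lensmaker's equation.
1/f = (n − 1)(1/R₁ − 1/R₂) → f = -87.91 cm (diverging lens)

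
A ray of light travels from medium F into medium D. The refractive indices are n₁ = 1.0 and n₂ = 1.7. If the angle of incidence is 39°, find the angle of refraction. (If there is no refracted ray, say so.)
sin θ₂ = (n₁/n₂)·sin θ₁ = 0.3702 → θ₂ = 21.73°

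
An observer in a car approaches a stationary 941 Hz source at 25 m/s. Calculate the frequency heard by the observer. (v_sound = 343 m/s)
f_obs = f·(v + v_o)/v = 1010 Hz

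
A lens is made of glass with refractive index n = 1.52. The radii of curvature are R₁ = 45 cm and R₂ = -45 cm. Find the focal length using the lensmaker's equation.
1/f = (n − 1)(1/R₁ − 1/R₂) → f = 43.27 cm (converging lens)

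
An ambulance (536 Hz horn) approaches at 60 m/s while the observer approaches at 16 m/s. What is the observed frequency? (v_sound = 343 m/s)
f_obs = f·(v + v_o)/(v − v_s) = 679.9 Hz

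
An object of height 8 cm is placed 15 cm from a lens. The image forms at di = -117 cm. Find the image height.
hi = (-di/do) × ho = 62.4 cm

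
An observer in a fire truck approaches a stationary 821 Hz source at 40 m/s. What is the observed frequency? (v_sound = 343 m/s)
f_obs = f·(v + v_o)/v = 916.7 Hz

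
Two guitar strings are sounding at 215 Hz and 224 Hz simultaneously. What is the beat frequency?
9 Hz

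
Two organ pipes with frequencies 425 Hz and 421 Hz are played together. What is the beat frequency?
4 Hz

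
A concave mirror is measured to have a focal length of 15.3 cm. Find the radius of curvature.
R = 2|f| = 30.6 cm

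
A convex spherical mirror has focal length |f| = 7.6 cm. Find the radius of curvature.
R = 2|f| = 15.2 cm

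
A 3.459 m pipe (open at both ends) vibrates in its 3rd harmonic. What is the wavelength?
λₙ = 2L/n = 2.306 m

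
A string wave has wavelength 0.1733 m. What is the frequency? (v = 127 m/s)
f = v/λ = 732.8 Hz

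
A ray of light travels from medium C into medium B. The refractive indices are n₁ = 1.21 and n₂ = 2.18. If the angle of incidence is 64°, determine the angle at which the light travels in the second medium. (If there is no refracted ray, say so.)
sin θ₂ = (n₁/n₂)·sin θ₁ = 0.4989 → θ₂ = 29.93°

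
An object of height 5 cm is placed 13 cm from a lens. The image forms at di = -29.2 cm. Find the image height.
hi = (-di/do) × ho = 11.23 cm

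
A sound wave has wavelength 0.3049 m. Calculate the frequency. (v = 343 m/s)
f = v/λ = 1125 Hz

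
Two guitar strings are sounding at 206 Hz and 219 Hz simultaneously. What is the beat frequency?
13 Hz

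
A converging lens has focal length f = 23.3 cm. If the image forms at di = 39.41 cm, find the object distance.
1/do = 1/f − 1/di → do = 57 cm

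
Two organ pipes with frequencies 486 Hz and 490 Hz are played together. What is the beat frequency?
4 Hz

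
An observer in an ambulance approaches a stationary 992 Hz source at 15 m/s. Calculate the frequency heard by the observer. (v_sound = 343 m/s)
f_obs = f·(v + v_o)/v = 1035 Hz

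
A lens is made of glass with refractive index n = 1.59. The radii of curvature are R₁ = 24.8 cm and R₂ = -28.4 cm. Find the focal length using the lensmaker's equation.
1/f = (n − 1)(1/R₁ − 1/R₂) → f = 22.44 cm (converging lens)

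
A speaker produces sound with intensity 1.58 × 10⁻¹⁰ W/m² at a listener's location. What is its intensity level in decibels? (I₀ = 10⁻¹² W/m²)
β = 10·log₁₀(I/I₀) = 21.99 dB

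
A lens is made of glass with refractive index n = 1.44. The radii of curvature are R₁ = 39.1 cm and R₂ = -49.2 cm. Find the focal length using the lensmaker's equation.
1/f = (n − 1)(1/R₁ − 1/R₂) → f = 49.51 cm (converging lens)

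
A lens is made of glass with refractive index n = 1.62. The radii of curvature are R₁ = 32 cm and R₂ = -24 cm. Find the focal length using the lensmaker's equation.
1/f = (n − 1)(1/R₁ − 1/R₂) → f = 22.12 cm (converging lens)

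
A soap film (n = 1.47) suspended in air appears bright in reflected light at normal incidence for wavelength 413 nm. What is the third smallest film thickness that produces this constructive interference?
2nt = (m − ½)λ with m = 3 → t = (m − ½)λ/(2n) = 351.2 nm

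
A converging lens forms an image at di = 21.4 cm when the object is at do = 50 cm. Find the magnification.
M = −di/do = -0.428 (inverted image)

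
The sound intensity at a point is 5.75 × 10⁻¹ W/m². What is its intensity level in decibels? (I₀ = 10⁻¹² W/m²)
β = 10·log₁₀(I/I₀) = 117.6 dB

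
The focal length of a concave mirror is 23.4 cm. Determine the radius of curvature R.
R = 2|f| = 46.8 cm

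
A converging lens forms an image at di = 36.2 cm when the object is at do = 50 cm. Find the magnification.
M = −di/do = -0.724 (inverted image)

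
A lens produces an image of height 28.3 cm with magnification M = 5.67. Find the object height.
ho = |hi|/|M| = 4.991 cm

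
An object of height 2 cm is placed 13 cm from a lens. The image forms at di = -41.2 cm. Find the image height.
hi = (-di/do) × ho = 6.338 cm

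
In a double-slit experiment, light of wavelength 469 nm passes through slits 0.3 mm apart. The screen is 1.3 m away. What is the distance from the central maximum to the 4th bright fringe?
y = mλL/d = 8.129 mm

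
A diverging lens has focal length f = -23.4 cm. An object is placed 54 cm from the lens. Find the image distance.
1/di = 1/f − 1/do → di = -16.33 cm (virtual image)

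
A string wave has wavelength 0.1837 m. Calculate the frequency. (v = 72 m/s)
f = v/λ = 391.9 Hz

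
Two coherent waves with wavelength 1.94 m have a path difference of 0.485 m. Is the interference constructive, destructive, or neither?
neither (partial) — path difference = 0.25λ, neither a whole number of wavelengths nor an odd multiple of λ/2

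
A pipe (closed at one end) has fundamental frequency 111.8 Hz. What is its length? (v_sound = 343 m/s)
L = v/(4f₁) = 0.767 m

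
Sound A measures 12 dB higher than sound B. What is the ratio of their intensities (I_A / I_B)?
I_A/I_B = 10^(Δβ/10) = 15.85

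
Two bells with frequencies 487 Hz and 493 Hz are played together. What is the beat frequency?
6 Hz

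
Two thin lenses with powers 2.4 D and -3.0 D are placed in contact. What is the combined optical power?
P_total = P₁ + P₂ = -0.6 D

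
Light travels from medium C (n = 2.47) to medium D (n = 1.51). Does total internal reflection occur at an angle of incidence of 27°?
θc = arcsin(n₂/n₁) = 37.69°; 27° < θc, so no — the ray refracts.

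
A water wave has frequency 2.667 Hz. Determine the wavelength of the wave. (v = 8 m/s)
λ = v/f = 3 m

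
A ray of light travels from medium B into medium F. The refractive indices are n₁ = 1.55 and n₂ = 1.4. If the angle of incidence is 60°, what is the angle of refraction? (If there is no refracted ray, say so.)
sin θ₂ = (n₁/n₂)·sin θ₁ = 0.9588 → θ₂ = 73.5°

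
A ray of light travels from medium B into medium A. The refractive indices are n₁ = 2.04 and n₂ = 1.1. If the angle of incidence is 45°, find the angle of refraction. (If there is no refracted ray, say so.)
sin θ₂ = (n₁/n₂)·sin θ₁ = 1.311 > 1, so there is no refracted ray — the light undergoes total internal reflection.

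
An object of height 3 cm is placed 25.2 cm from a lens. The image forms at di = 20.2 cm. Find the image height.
hi = (-di/do) × ho = -2.405 cm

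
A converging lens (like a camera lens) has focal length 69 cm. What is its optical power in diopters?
P = 1/f = 1.449 D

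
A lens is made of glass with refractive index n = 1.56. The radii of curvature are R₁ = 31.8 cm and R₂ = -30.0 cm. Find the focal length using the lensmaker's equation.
1/f = (n − 1)(1/R₁ − 1/R₂) → f = 27.57 cm (converging lens)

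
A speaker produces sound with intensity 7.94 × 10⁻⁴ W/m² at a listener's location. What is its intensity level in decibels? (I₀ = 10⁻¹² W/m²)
β = 10·log₁₀(I/I₀) = 89 dB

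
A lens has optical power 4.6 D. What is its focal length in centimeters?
f = 1/P = 21.74 cm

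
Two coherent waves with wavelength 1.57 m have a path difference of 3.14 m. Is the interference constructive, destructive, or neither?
constructive — path difference = 2λ, a whole number of wavelengths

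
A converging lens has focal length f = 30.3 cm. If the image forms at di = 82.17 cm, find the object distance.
1/do = 1/f − 1/di → do = 48 cm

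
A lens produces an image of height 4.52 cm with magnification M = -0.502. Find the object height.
ho = |hi|/|M| = 9.004 cm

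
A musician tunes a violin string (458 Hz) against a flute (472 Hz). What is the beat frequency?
14 Hz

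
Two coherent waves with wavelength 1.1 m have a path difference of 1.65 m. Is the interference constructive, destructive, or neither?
destructive — path difference = 1.5λ, an odd multiple of λ/2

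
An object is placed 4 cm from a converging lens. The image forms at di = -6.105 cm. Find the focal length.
1/f = 1/do + 1/di → f = 11.6 cm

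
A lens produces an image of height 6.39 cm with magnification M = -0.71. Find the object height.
ho = |hi|/|M| = 9 cm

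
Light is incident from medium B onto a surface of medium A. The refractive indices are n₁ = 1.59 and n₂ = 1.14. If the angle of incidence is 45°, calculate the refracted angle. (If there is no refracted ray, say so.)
sin θ₂ = (n₁/n₂)·sin θ₁ = 0.9862 → θ₂ = 80.48°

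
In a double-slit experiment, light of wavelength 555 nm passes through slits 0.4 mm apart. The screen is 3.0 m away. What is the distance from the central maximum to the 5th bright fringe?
y = mλL/d = 20.81 mm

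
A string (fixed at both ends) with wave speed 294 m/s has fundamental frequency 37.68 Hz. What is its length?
L = v/(2f₁) = 3.901 m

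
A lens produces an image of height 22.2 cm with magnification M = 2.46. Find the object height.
ho = |hi|/|M| = 9.024 cm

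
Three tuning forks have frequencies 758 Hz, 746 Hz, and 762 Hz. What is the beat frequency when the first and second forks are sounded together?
12 Hz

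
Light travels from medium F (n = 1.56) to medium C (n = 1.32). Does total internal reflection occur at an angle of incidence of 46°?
θc = arcsin(n₂/n₁) = 57.8°; 46° < θc, so no — the ray refracts.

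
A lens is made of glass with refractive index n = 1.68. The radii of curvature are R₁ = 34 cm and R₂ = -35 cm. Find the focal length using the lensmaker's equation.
1/f = (n − 1)(1/R₁ − 1/R₂) → f = 25.36 cm (converging lens)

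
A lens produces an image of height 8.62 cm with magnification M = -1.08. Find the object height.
ho = |hi|/|M| = 7.981 cm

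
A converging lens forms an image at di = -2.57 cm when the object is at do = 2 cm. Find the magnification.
M = −di/do = 1.285 (upright image)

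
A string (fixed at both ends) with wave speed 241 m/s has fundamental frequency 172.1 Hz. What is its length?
L = v/(2f₁) = 0.7002 m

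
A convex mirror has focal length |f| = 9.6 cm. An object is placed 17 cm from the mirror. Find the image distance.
f = −9.6 cm (convex); 1/di = 1/f − 1/do → di = -6.135 cm (virtual image, behind mirror)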